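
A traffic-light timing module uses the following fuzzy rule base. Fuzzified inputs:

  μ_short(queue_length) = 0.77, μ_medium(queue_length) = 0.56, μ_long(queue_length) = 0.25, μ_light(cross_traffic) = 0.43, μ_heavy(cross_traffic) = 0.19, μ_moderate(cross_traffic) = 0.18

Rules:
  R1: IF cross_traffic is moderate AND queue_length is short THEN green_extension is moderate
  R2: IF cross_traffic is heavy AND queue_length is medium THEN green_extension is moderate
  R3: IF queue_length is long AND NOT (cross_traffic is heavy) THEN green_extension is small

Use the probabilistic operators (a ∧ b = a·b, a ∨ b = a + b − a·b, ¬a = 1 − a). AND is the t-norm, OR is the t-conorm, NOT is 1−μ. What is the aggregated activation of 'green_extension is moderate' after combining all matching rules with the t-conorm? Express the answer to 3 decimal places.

R1: moderate=0.18, short=0.77; AND[a·b] → w = 0.1386
R2: heavy=0.19, medium=0.56; AND[a·b] → w = 0.1064
R3: long=0.25, ¬heavy=1−0.19=0.81; AND[a·b] → w = 0.2025
Rules with consequent 'moderate': {R1, R2} → strengths 0.1386, 0.1064
Aggregate via t-conorm [a + b − a·b]: 0.2303

0.230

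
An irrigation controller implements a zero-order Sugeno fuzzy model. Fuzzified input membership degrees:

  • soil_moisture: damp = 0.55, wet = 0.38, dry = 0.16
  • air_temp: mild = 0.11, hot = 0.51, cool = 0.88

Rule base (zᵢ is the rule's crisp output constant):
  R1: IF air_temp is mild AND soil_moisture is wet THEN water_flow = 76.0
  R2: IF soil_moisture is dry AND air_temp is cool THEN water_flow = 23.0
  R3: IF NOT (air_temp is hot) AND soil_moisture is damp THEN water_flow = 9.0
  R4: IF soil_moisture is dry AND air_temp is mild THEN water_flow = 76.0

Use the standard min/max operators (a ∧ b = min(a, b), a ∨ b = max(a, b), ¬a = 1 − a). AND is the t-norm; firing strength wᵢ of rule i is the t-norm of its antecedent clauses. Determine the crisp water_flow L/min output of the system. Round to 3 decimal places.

28.517

R1 (z=76.0): mild=0.11, wet=0.38; AND[min(a, b)] → w = 0.11
R2 (z=23.0): dry=0.16, cool=0.88; AND[min(a, b)] → w = 0.16
R3 (z=9.0): ¬hot=1−0.51=0.49, damp=0.55; AND[min(a, b)] → w = 0.49
R4 (z=76.0): dry=0.16, mild=0.11; AND[min(a, b)] → w = 0.11
Weighted average = (0.11·76.0 + 0.16·23.0 + 0.49·9.0 + 0.11·76.0) / (0.11 + 0.16 + 0.49 + 0.11)
  = 24.8100 / 0.8700 = 28.517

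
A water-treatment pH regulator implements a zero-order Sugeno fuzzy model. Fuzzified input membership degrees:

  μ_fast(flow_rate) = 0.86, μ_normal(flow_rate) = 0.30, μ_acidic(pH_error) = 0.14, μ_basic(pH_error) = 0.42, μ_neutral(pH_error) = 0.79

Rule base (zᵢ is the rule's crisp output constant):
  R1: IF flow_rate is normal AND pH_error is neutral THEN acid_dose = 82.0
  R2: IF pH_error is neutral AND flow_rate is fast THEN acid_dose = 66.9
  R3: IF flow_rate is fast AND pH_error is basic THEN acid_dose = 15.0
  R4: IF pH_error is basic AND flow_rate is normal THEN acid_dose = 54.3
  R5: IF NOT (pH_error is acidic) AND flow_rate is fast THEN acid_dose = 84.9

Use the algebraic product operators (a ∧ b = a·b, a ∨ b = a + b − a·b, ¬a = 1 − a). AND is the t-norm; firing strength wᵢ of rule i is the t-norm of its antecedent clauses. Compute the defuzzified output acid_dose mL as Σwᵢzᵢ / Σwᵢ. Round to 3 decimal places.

R1 (z=82.0): normal=0.30, neutral=0.79; AND[a·b] → w = 0.2370
R2 (z=66.9): neutral=0.79, fast=0.86; AND[a·b] → w = 0.6794
R3 (z=15.0): fast=0.86, basic=0.42; AND[a·b] → w = 0.3612
R4 (z=54.3): basic=0.42, normal=0.30; AND[a·b] → w = 0.1260
R5 (z=84.9): ¬acidic=1−0.14=0.86, fast=0.86; AND[a·b] → w = 0.7396
Weighted average = (0.2370·82.0 + 0.6794·66.9 + 0.3612·15.0 + 0.1260·54.3 + 0.7396·84.9) / (0.2370 + 0.6794 + 0.3612 + 0.1260 + 0.7396)
  = 139.9377 / 2.1432 = 65.294

65.294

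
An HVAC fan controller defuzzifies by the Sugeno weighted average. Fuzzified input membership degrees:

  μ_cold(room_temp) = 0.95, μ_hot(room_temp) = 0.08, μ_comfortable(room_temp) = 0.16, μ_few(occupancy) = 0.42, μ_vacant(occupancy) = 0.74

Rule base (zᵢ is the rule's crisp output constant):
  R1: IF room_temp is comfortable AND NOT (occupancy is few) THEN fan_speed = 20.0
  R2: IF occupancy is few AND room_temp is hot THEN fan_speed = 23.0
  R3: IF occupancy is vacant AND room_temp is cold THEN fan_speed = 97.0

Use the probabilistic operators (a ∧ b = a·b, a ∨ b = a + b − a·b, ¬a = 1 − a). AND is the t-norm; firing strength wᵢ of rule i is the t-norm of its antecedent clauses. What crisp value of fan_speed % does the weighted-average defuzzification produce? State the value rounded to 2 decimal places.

85.39

R1 (z=20.0): comfortable=0.16, ¬few=1−0.42=0.58; AND[a·b] → w = 0.0928
R2 (z=23.0): few=0.42, hot=0.08; AND[a·b] → w = 0.0336
R3 (z=97.0): vacant=0.74, cold=0.95; AND[a·b] → w = 0.7030
Weighted average = (0.0928·20.0 + 0.0336·23.0 + 0.7030·97.0) / (0.0928 + 0.0336 + 0.7030)
  = 70.8198 / 0.8294 = 85.39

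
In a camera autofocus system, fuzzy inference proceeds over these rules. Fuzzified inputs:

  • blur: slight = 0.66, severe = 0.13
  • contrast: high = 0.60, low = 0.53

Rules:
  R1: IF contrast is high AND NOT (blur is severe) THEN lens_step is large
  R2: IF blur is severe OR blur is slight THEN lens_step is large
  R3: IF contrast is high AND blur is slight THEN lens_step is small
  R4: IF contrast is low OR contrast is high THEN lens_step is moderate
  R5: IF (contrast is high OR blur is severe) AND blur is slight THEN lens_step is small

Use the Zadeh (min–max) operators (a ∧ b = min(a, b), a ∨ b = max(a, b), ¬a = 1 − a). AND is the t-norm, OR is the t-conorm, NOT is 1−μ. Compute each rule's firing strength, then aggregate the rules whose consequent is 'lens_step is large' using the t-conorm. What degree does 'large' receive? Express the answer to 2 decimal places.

R1: high=0.60, ¬severe=1−0.13=0.87; AND[min(a, b)] → w = 0.60
R2: severe=0.13, slight=0.66; OR[max(a, b)] → w = 0.66
R3: high=0.60, slight=0.66; AND[min(a, b)] → w = 0.60
R4: low=0.53, high=0.60; OR[max(a, b)] → w = 0.60
R5: (high=0.60 OR severe=0.13) = 0.60; AND[min(a, b)] with slight=0.66 → w = 0.60
Rules with consequent 'large': {R1, R2} → strengths 0.60, 0.66
Aggregate via t-conorm [max(a, b)]: 0.66

0.66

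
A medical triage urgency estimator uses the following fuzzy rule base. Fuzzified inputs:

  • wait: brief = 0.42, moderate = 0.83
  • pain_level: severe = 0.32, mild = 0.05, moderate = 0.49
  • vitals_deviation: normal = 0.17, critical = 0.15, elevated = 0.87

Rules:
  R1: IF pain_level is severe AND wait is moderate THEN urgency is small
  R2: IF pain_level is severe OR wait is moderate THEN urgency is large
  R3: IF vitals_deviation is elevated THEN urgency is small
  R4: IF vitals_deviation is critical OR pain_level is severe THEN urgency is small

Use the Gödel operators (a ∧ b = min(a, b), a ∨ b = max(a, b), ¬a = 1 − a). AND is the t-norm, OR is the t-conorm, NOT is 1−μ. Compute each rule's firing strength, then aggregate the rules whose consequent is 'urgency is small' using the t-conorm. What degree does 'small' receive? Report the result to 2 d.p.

0.87

R1: severe=0.32, moderate=0.83; AND[min(a, b)] → w = 0.32
R2: severe=0.32, moderate=0.83; OR[max(a, b)] → w = 0.83
R3: elevated=0.87 → w = 0.87
R4: critical=0.15, severe=0.32; OR[max(a, b)] → w = 0.32
Rules with consequent 'small': {R1, R3, R4} → strengths 0.32, 0.87, 0.32
Aggregate via t-conorm [max(a, b)]: 0.87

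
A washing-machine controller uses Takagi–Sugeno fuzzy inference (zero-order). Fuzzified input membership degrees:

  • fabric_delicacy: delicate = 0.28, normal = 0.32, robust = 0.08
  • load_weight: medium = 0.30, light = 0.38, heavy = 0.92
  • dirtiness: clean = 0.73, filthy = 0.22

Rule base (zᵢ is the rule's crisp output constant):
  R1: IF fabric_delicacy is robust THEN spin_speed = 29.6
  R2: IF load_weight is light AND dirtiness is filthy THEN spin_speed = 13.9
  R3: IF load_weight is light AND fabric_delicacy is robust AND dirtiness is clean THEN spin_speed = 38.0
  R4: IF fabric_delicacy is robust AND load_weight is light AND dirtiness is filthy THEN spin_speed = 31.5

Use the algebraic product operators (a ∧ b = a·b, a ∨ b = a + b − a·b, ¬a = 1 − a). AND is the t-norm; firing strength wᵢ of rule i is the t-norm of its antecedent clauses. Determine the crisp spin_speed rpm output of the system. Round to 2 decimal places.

23.82

R1 (z=29.6): robust=0.08 → w = 0.0800
R2 (z=13.9): light=0.38, filthy=0.22; AND[a·b] → w = 0.0836
R3 (z=38.0): light=0.38, robust=0.08, clean=0.73; AND[a·b] → w = 0.0222
R4 (z=31.5): robust=0.08, light=0.38, filthy=0.22; AND[a·b] → w = 0.0067
Weighted average = (0.0800·29.6 + 0.0836·13.9 + 0.0222·38.0 + 0.0067·31.5) / (0.0800 + 0.0836 + 0.0222 + 0.0067)
  = 4.5840 / 0.1925 = 23.82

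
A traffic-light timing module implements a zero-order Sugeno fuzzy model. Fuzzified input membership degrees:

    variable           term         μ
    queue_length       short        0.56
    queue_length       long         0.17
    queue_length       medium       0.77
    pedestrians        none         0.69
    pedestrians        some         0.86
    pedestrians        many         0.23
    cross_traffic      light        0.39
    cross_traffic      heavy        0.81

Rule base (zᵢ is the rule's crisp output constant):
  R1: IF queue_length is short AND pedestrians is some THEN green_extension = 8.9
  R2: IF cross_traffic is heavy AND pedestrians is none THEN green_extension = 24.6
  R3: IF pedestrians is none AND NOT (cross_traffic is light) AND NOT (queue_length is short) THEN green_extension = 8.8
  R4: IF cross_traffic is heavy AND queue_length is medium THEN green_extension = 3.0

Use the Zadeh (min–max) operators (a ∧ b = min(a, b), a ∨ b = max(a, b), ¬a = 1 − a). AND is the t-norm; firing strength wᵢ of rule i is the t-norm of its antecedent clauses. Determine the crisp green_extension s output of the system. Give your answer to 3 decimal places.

R1 (z=8.9): short=0.56, some=0.86; AND[min(a, b)] → w = 0.56
R2 (z=24.6): heavy=0.81, none=0.69; AND[min(a, b)] → w = 0.69
R3 (z=8.8): none=0.69, ¬light=1−0.39=0.61, ¬short=1−0.56=0.44; AND[min(a, b)] → w = 0.44
R4 (z=3.0): heavy=0.81, medium=0.77; AND[min(a, b)] → w = 0.77
Weighted average = (0.56·8.9 + 0.69·24.6 + 0.44·8.8 + 0.77·3.0) / (0.56 + 0.69 + 0.44 + 0.77)
  = 28.1400 / 2.4600 = 11.439

11.439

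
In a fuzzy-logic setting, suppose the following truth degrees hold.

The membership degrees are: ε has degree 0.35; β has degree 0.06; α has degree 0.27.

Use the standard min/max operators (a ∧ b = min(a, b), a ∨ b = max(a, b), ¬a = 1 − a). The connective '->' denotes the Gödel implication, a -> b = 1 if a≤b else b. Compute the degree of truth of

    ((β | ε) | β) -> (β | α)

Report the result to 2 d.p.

β | ε = max(a, b) on (0.06, 0.35) = 0.35
(β | ε) | β = max(a, b) on (0.35, 0.06) = 0.35
β | α = max(a, b) on (0.06, 0.27) = 0.27
((β | ε) | β) -> (β | α)  [Gödel: 1 if a≤b else b] with a=0.35, b=0.27 → 0.27

0.27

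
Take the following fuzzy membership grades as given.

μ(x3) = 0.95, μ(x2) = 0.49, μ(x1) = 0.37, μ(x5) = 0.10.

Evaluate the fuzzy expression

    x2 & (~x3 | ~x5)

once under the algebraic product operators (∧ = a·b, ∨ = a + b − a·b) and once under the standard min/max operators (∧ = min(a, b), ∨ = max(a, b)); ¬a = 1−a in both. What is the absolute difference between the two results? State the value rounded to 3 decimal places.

Under algebraic product:
  ~x3 = 1 − 0.9500 = 0.0500
  ~x5 = 1 − 0.1000 = 0.9000
  ~x3 | ~x5 = a + b − a·b on (0.0500, 0.9000) = 0.9050
  x2 & (~x3 | ~x5) = a·b on (0.4900, 0.9050) = 0.4435
  → value = 0.4435
Under standard min/max:
  ~x3 = 1 − 0.95 = 0.05
  ~x5 = 1 − 0.10 = 0.90
  ~x3 | ~x5 = max(a, b) on (0.05, 0.90) = 0.90
  x2 & (~x3 | ~x5) = min(a, b) on (0.49, 0.90) = 0.49
  → value = 0.4900
|0.4435 − 0.4900| = 0.047

0.047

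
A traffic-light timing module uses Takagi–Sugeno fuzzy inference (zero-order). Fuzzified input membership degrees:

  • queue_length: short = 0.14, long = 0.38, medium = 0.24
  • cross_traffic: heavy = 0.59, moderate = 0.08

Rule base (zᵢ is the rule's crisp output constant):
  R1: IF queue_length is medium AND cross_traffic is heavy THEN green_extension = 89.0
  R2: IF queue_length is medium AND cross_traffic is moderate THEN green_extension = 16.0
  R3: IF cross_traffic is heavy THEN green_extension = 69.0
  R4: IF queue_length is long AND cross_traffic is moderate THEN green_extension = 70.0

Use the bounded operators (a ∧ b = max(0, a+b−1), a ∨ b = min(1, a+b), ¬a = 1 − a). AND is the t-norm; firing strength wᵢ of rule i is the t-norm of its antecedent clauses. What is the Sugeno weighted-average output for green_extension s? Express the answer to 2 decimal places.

69.00

R1 (z=89.0): medium=0.24, heavy=0.59; AND[max(0, a+b−1)] → w = 0.00
R2 (z=16.0): medium=0.24, moderate=0.08; AND[max(0, a+b−1)] → w = 0.00
R3 (z=69.0): heavy=0.59 → w = 0.59
R4 (z=70.0): long=0.38, moderate=0.08; AND[max(0, a+b−1)] → w = 0.00
Weighted average = (0.00·89.0 + 0.00·16.0 + 0.59·69.0 + 0.00·70.0) / (0.00 + 0.00 + 0.59 + 0.00)
  = 40.7100 / 0.5900 = 69.00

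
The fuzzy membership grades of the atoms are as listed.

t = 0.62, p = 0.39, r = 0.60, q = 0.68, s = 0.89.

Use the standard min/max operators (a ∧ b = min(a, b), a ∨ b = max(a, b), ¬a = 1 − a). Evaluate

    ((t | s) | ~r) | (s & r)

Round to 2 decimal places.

0.89

t | s = max(a, b) on (0.62, 0.89) = 0.89
~r = 1 − 0.60 = 0.40
(t | s) | ~r = max(a, b) on (0.89, 0.40) = 0.89
s & r = min(a, b) on (0.89, 0.60) = 0.60
((t | s) | ~r) | (s & r) = max(a, b) on (0.89, 0.60) = 0.89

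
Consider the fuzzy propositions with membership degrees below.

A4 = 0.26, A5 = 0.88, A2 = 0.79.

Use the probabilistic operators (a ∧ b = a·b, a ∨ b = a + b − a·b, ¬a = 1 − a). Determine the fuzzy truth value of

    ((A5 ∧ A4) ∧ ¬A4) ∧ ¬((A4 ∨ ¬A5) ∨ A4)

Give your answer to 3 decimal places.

0.082

A5 ∧ A4 = a·b on (0.8800, 0.2600) = 0.2288
¬A4 = 1 − 0.2600 = 0.7400
(A5 ∧ A4) ∧ ¬A4 = a·b on (0.2288, 0.7400) = 0.1693
¬A5 = 1 − 0.8800 = 0.1200
A4 ∨ ¬A5 = a + b − a·b on (0.2600, 0.1200) = 0.3488
(A4 ∨ ¬A5) ∨ A4 = a + b − a·b on (0.3488, 0.2600) = 0.5181
¬((A4 ∨ ¬A5) ∨ A4) = 1 − 0.5181 = 0.4819
((A5 ∧ A4) ∧ ¬A4) ∧ ¬((A4 ∨ ¬A5) ∨ A4) = a·b on (0.1693, 0.4819) = 0.0816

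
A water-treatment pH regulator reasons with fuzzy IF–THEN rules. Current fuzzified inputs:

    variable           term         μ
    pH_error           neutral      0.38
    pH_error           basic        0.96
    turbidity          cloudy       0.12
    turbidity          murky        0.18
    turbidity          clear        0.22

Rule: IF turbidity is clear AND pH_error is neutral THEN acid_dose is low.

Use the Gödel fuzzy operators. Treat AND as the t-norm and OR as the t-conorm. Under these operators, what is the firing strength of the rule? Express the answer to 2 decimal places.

firing strength: clear=0.22, neutral=0.38; AND[min(a, b)] → w = 0.22

0.22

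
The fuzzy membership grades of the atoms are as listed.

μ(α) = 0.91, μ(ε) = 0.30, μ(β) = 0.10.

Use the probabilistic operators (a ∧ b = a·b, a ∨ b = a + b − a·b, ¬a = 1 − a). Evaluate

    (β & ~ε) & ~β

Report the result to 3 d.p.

~ε = 1 − 0.3000 = 0.7000
β & ~ε = a·b on (0.1000, 0.7000) = 0.0700
~β = 1 − 0.1000 = 0.9000
(β & ~ε) & ~β = a·b on (0.0700, 0.9000) = 0.0630

0.063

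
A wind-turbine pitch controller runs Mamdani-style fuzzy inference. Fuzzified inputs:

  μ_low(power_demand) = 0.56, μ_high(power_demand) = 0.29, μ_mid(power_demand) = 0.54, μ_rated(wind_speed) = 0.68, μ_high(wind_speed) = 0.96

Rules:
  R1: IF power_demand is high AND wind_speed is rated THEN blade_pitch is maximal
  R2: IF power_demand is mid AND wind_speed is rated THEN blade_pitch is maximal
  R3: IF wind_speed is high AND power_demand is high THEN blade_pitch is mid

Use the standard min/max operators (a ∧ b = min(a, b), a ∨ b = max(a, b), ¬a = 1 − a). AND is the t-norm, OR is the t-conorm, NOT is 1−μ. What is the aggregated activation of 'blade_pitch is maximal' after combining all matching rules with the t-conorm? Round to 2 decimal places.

R1: high=0.29, rated=0.68; AND[min(a, b)] → w = 0.29
R2: mid=0.54, rated=0.68; AND[min(a, b)] → w = 0.54
R3: high=0.96, high=0.29; AND[min(a, b)] → w = 0.29
Rules with consequent 'maximal': {R1, R2} → strengths 0.29, 0.54
Aggregate via t-conorm [max(a, b)]: 0.54

0.54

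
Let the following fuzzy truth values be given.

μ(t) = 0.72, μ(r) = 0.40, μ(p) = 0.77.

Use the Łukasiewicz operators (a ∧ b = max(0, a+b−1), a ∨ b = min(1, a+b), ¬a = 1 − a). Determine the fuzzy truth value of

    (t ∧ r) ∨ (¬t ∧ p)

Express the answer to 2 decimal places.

t ∧ r = max(0, a+b−1) on (0.72, 0.40) = 0.12
¬t = 1 − 0.72 = 0.28
¬t ∧ p = max(0, a+b−1) on (0.28, 0.77) = 0.05
(t ∧ r) ∨ (¬t ∧ p) = min(1, a+b) on (0.12, 0.05) = 0.17

0.17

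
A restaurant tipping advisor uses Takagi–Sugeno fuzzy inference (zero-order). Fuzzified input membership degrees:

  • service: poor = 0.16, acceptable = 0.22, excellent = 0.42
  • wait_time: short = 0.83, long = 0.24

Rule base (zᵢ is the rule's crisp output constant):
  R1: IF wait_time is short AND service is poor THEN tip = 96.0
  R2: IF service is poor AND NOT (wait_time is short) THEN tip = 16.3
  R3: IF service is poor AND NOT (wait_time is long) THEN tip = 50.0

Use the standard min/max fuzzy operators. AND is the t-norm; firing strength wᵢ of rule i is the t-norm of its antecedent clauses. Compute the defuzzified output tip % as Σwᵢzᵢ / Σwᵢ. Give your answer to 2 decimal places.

54.10

R1 (z=96.0): short=0.83, poor=0.16; AND[min(a, b)] → w = 0.16
R2 (z=16.3): poor=0.16, ¬short=1−0.83=0.17; AND[min(a, b)] → w = 0.16
R3 (z=50.0): poor=0.16, ¬long=1−0.24=0.76; AND[min(a, b)] → w = 0.16
Weighted average = (0.16·96.0 + 0.16·16.3 + 0.16·50.0) / (0.16 + 0.16 + 0.16)
  = 25.9680 / 0.4800 = 54.10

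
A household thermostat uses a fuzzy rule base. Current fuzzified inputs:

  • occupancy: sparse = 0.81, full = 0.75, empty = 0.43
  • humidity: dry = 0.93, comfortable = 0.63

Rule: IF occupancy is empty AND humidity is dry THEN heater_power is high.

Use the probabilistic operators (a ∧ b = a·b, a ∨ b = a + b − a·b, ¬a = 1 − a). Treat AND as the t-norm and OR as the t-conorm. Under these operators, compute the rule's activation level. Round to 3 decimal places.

firing strength: empty=0.43, dry=0.93; AND[a·b] → w = 0.3999

0.400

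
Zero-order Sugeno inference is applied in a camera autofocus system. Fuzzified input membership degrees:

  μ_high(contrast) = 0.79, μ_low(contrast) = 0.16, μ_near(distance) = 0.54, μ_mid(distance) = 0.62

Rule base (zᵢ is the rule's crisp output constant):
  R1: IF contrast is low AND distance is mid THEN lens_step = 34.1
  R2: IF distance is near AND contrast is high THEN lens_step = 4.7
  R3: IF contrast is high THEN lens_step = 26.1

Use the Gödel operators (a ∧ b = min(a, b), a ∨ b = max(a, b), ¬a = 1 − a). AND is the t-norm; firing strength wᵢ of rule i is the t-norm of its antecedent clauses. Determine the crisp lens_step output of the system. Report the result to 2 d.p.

R1 (z=34.1): low=0.16, mid=0.62; AND[min(a, b)] → w = 0.16
R2 (z=4.7): near=0.54, high=0.79; AND[min(a, b)] → w = 0.54
R3 (z=26.1): high=0.79 → w = 0.79
Weighted average = (0.16·34.1 + 0.54·4.7 + 0.79·26.1) / (0.16 + 0.54 + 0.79)
  = 28.6130 / 1.4900 = 19.20

19.20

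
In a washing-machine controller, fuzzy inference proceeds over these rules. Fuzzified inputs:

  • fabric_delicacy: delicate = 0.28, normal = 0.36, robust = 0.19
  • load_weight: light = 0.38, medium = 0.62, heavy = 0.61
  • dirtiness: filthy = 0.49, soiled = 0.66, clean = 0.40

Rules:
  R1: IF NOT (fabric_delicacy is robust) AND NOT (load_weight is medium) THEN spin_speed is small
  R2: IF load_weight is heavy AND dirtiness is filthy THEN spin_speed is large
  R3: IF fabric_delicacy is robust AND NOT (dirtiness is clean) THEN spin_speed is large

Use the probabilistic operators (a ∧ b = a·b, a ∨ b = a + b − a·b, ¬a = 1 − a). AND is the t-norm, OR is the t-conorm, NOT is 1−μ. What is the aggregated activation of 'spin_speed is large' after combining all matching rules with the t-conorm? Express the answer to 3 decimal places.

0.379

R1: ¬robust=1−0.19=0.81, ¬medium=1−0.62=0.38; AND[a·b] → w = 0.3078
R2: heavy=0.61, filthy=0.49; AND[a·b] → w = 0.2989
R3: robust=0.19, ¬clean=1−0.40=0.60; AND[a·b] → w = 0.1140
Rules with consequent 'large': {R2, R3} → strengths 0.2989, 0.1140
Aggregate via t-conorm [a + b − a·b]: 0.3788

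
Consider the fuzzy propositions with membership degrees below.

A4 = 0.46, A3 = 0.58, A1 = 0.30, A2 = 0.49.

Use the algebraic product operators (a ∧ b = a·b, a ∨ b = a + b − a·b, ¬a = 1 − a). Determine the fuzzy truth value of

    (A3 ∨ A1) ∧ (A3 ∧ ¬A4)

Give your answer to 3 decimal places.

A3 ∨ A1 = a + b − a·b on (0.5800, 0.3000) = 0.7060
¬A4 = 1 − 0.4600 = 0.5400
A3 ∧ ¬A4 = a·b on (0.5800, 0.5400) = 0.3132
(A3 ∨ A1) ∧ (A3 ∧ ¬A4) = a·b on (0.7060, 0.3132) = 0.2211

0.221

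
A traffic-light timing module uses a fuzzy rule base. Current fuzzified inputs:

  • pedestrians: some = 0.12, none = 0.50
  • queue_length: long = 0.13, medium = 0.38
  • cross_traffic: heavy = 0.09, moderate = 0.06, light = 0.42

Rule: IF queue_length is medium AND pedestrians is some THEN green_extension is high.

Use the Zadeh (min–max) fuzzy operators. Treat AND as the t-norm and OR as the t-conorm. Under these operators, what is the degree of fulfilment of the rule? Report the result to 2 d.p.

0.12

firing strength: medium=0.38, some=0.12; AND[min(a, b)] → w = 0.12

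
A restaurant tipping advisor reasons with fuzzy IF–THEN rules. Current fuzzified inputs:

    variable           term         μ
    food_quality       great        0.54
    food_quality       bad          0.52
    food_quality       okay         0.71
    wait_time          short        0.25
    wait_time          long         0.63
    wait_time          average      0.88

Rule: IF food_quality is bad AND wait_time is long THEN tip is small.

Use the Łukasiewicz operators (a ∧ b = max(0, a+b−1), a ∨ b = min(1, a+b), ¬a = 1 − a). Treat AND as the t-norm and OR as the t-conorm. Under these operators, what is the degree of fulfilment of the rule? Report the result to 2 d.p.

0.15

firing strength: bad=0.52, long=0.63; AND[max(0, a+b−1)] → w = 0.15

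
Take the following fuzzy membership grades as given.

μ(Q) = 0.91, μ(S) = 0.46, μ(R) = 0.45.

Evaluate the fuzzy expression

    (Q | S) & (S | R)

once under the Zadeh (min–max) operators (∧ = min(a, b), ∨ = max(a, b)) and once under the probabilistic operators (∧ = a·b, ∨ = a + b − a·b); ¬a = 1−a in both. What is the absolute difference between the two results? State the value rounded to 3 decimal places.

Under Zadeh (min–max):
  Q | S = max(a, b) on (0.91, 0.46) = 0.91
  S | R = max(a, b) on (0.46, 0.45) = 0.46
  (Q | S) & (S | R) = min(a, b) on (0.91, 0.46) = 0.46
  → value = 0.4600
Under probabilistic:
  Q | S = a + b − a·b on (0.9100, 0.4600) = 0.9514
  S | R = a + b − a·b on (0.4600, 0.4500) = 0.7030
  (Q | S) & (S | R) = a·b on (0.9514, 0.7030) = 0.6688
  → value = 0.6688
|0.4600 − 0.6688| = 0.209

0.209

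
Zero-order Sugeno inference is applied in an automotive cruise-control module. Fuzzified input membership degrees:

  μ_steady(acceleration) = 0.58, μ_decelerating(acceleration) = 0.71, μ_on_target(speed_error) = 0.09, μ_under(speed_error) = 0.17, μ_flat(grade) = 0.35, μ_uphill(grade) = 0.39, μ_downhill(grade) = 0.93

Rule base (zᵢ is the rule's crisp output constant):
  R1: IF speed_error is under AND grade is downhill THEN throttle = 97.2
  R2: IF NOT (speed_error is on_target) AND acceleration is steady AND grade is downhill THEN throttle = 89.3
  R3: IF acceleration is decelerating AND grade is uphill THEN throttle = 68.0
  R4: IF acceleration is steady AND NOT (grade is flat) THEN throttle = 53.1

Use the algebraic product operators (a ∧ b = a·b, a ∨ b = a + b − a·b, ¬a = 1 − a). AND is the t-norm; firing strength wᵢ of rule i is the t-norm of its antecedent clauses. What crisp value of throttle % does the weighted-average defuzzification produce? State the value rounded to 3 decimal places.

R1 (z=97.2): under=0.17, downhill=0.93; AND[a·b] → w = 0.1581
R2 (z=89.3): ¬on_target=1−0.09=0.91, steady=0.58, downhill=0.93; AND[a·b] → w = 0.4909
R3 (z=68.0): decelerating=0.71, uphill=0.39; AND[a·b] → w = 0.2769
R4 (z=53.1): steady=0.58, ¬flat=1−0.35=0.65; AND[a·b] → w = 0.3770
Weighted average = (0.1581·97.2 + 0.4909·89.3 + 0.2769·68.0 + 0.3770·53.1) / (0.1581 + 0.4909 + 0.2769 + 0.3770)
  = 98.0485 / 1.3029 = 75.257

75.257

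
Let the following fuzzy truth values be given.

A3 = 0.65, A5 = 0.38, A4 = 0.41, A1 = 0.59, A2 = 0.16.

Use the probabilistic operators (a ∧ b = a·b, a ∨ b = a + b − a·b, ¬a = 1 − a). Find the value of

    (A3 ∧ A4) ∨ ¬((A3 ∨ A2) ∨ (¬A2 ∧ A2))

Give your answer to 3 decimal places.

0.453

A3 ∧ A4 = a·b on (0.6500, 0.4100) = 0.2665
A3 ∨ A2 = a + b − a·b on (0.6500, 0.1600) = 0.7060
¬A2 = 1 − 0.1600 = 0.8400
¬A2 ∧ A2 = a·b on (0.8400, 0.1600) = 0.1344
(A3 ∨ A2) ∨ (¬A2 ∧ A2) = a + b − a·b on (0.7060, 0.1344) = 0.7455
¬((A3 ∨ A2) ∨ (¬A2 ∧ A2)) = 1 − 0.7455 = 0.2545
(A3 ∧ A4) ∨ ¬((A3 ∨ A2) ∨ (¬A2 ∧ A2)) = a + b − a·b on (0.2665, 0.2545) = 0.4532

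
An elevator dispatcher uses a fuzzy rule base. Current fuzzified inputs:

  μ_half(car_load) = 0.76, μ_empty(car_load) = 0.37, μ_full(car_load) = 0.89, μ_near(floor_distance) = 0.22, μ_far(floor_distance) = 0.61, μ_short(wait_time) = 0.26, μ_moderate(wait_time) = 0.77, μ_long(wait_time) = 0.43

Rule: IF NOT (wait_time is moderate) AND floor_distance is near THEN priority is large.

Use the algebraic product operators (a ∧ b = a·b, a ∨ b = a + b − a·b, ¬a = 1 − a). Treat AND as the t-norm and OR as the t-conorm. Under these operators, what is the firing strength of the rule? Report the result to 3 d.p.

firing strength: ¬moderate=1−0.77=0.23, near=0.22; AND[a·b] → w = 0.0506

0.051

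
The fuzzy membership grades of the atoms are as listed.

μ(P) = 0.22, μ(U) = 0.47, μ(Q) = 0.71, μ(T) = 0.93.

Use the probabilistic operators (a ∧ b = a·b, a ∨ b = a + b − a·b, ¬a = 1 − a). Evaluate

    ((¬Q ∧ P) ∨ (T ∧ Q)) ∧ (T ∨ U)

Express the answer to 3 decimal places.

0.657

¬Q = 1 − 0.7100 = 0.2900
¬Q ∧ P = a·b on (0.2900, 0.2200) = 0.0638
T ∧ Q = a·b on (0.9300, 0.7100) = 0.6603
(¬Q ∧ P) ∨ (T ∧ Q) = a + b − a·b on (0.0638, 0.6603) = 0.6820
T ∨ U = a + b − a·b on (0.9300, 0.4700) = 0.9629
((¬Q ∧ P) ∨ (T ∧ Q)) ∧ (T ∨ U) = a·b on (0.6820, 0.9629) = 0.6567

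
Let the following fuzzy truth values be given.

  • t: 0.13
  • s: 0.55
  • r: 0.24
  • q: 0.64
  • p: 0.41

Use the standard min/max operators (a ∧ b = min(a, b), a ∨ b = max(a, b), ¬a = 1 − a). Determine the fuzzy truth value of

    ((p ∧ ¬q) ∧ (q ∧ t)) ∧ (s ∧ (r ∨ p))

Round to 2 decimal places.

0.13

¬q = 1 − 0.64 = 0.36
p ∧ ¬q = min(a, b) on (0.41, 0.36) = 0.36
q ∧ t = min(a, b) on (0.64, 0.13) = 0.13
(p ∧ ¬q) ∧ (q ∧ t) = min(a, b) on (0.36, 0.13) = 0.13
r ∨ p = max(a, b) on (0.24, 0.41) = 0.41
s ∧ (r ∨ p) = min(a, b) on (0.55, 0.41) = 0.41
((p ∧ ¬q) ∧ (q ∧ t)) ∧ (s ∧ (r ∨ p)) = min(a, b) on (0.13, 0.41) = 0.13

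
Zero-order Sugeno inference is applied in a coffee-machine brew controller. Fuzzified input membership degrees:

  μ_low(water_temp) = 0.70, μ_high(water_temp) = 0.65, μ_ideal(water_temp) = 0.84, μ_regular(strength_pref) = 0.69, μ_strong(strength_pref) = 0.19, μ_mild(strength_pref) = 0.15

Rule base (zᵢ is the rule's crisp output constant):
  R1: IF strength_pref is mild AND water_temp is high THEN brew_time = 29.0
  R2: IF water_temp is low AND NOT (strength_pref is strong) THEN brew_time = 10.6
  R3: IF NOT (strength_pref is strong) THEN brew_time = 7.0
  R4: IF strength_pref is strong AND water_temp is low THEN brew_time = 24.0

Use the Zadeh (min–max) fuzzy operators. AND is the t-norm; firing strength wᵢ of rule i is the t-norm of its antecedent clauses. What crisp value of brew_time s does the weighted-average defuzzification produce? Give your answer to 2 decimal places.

11.89

R1 (z=29.0): mild=0.15, high=0.65; AND[min(a, b)] → w = 0.15
R2 (z=10.6): low=0.70, ¬strong=1−0.19=0.81; AND[min(a, b)] → w = 0.70
R3 (z=7.0): ¬strong=1−0.19=0.81 → w = 0.81
R4 (z=24.0): strong=0.19, low=0.70; AND[min(a, b)] → w = 0.19
Weighted average = (0.15·29.0 + 0.70·10.6 + 0.81·7.0 + 0.19·24.0) / (0.15 + 0.70 + 0.81 + 0.19)
  = 22.0000 / 1.8500 = 11.89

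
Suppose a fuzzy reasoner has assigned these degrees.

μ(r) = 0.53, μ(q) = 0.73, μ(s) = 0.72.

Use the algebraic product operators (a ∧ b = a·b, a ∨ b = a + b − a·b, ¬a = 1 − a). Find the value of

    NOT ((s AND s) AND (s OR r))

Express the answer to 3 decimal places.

0.550

s AND s = a·b on (0.7200, 0.7200) = 0.5184
s OR r = a + b − a·b on (0.7200, 0.5300) = 0.8684
(s AND s) AND (s OR r) = a·b on (0.5184, 0.8684) = 0.4502
NOT ((s AND s) AND (s OR r)) = 1 − 0.4502 = 0.5498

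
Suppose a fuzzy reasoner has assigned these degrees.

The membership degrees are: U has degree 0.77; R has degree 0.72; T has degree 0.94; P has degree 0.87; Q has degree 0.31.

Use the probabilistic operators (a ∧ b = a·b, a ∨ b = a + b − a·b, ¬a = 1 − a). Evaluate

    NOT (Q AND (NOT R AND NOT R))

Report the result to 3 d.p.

NOT R = 1 − 0.7200 = 0.2800
NOT R = 1 − 0.7200 = 0.2800
NOT R AND NOT R = a·b on (0.2800, 0.2800) = 0.0784
Q AND (NOT R AND NOT R) = a·b on (0.3100, 0.0784) = 0.0243
NOT (Q AND (NOT R AND NOT R)) = 1 − 0.0243 = 0.9757

0.976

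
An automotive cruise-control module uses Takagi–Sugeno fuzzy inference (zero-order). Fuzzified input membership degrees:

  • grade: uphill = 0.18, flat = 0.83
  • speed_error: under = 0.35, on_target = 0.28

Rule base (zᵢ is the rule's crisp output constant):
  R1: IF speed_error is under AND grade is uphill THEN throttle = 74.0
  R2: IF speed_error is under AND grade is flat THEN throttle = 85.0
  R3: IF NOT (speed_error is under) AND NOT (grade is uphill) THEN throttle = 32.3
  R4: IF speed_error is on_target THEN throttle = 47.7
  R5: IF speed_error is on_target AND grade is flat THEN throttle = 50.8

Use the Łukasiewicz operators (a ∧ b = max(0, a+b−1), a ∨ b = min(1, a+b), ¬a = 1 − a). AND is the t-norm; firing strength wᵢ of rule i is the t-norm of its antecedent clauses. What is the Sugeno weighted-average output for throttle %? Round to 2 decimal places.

R1 (z=74.0): under=0.35, uphill=0.18; AND[max(0, a+b−1)] → w = 0.00
R2 (z=85.0): under=0.35, flat=0.83; AND[max(0, a+b−1)] → w = 0.18
R3 (z=32.3): ¬under=1−0.35=0.65, ¬uphill=1−0.18=0.82; AND[max(0, a+b−1)] → w = 0.47
R4 (z=47.7): on_target=0.28 → w = 0.28
R5 (z=50.8): on_target=0.28, flat=0.83; AND[max(0, a+b−1)] → w = 0.11
Weighted average = (0.00·74.0 + 0.18·85.0 + 0.47·32.3 + 0.28·47.7 + 0.11·50.8) / (0.00 + 0.18 + 0.47 + 0.28 + 0.11)
  = 49.4250 / 1.0400 = 47.52

47.52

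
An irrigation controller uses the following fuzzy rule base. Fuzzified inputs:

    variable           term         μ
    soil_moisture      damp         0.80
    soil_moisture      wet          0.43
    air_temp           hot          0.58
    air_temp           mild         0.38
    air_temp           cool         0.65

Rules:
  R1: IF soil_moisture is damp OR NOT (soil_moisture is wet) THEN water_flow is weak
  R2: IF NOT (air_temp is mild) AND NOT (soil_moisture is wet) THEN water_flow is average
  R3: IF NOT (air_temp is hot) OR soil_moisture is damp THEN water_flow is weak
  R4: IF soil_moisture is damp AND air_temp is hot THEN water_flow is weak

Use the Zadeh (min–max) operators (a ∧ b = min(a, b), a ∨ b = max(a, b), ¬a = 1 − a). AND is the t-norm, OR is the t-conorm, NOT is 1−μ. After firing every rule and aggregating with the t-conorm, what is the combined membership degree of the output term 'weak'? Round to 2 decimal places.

0.80

R1: damp=0.80, ¬wet=1−0.43=0.57; OR[max(a, b)] → w = 0.80
R2: ¬mild=1−0.38=0.62, ¬wet=1−0.43=0.57; AND[min(a, b)] → w = 0.57
R3: ¬hot=1−0.58=0.42, damp=0.80; OR[max(a, b)] → w = 0.80
R4: damp=0.80, hot=0.58; AND[min(a, b)] → w = 0.58
Rules with consequent 'weak': {R1, R3, R4} → strengths 0.80, 0.80, 0.58
Aggregate via t-conorm [max(a, b)]: 0.80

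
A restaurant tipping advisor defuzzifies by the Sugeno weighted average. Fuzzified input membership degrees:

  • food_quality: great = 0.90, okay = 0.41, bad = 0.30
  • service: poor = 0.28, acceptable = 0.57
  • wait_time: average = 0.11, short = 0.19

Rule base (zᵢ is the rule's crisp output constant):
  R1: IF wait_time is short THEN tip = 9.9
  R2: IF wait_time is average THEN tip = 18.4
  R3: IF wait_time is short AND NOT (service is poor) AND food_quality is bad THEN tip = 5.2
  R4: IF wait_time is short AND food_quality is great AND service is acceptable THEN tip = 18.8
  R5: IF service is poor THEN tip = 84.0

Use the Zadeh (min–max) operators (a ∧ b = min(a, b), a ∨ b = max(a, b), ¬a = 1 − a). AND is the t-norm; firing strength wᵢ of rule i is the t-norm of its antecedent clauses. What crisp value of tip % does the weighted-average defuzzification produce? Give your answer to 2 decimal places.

R1 (z=9.9): short=0.19 → w = 0.19
R2 (z=18.4): average=0.11 → w = 0.11
R3 (z=5.2): short=0.19, ¬poor=1−0.28=0.72, bad=0.30; AND[min(a, b)] → w = 0.19
R4 (z=18.8): short=0.19, great=0.90, acceptable=0.57; AND[min(a, b)] → w = 0.19
R5 (z=84.0): poor=0.28 → w = 0.28
Weighted average = (0.19·9.9 + 0.11·18.4 + 0.19·5.2 + 0.19·18.8 + 0.28·84.0) / (0.19 + 0.11 + 0.19 + 0.19 + 0.28)
  = 31.9850 / 0.9600 = 33.32

33.32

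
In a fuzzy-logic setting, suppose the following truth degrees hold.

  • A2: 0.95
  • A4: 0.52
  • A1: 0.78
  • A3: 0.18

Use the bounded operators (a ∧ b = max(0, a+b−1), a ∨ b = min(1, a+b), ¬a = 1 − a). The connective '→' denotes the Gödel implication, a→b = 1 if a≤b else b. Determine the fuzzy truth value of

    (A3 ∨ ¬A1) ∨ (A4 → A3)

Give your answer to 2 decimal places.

¬A1 = 1 − 0.78 = 0.22
A3 ∨ ¬A1 = min(1, a+b) on (0.18, 0.22) = 0.40
A4 → A3  [Gödel: 1 if a≤b else b] with a=0.52, b=0.18 → 0.18
(A3 ∨ ¬A1) ∨ (A4 → A3) = min(1, a+b) on (0.40, 0.18) = 0.58

0.58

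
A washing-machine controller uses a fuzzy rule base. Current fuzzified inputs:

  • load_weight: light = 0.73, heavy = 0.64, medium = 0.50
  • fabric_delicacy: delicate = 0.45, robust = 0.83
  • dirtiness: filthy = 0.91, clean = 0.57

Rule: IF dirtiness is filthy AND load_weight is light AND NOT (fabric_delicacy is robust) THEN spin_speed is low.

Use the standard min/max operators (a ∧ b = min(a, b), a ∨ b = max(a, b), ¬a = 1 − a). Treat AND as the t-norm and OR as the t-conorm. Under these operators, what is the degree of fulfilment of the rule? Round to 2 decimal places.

firing strength: filthy=0.91, light=0.73, ¬robust=1−0.83=0.17; AND[min(a, b)] → w = 0.17

0.17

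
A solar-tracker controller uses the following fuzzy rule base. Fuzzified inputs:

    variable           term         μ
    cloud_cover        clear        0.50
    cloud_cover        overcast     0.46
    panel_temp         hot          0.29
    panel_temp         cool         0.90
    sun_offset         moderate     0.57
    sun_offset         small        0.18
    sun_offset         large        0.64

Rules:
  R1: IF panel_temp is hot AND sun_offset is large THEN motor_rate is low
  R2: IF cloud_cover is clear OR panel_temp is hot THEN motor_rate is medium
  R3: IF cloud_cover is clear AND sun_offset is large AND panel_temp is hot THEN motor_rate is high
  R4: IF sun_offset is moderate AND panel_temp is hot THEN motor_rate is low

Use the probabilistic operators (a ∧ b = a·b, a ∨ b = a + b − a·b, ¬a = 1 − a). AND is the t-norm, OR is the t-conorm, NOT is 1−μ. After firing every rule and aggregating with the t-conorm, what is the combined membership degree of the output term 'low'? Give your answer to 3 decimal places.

0.320

R1: hot=0.29, large=0.64; AND[a·b] → w = 0.1856
R2: clear=0.50, hot=0.29; OR[a + b − a·b] → w = 0.6450
R3: clear=0.50, large=0.64, hot=0.29; AND[a·b] → w = 0.0928
R4: moderate=0.57, hot=0.29; AND[a·b] → w = 0.1653
Rules with consequent 'low': {R1, R4} → strengths 0.1856, 0.1653
Aggregate via t-conorm [a + b − a·b]: 0.3202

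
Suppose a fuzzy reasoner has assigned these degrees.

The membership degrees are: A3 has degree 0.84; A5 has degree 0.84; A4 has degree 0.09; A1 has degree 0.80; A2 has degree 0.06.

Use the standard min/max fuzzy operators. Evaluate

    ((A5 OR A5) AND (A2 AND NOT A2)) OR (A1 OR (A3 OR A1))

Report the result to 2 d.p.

A5 OR A5 = max(a, b) on (0.84, 0.84) = 0.84
NOT A2 = 1 − 0.06 = 0.94
A2 AND NOT A2 = min(a, b) on (0.06, 0.94) = 0.06
(A5 OR A5) AND (A2 AND NOT A2) = min(a, b) on (0.84, 0.06) = 0.06
A3 OR A1 = max(a, b) on (0.84, 0.80) = 0.84
A1 OR (A3 OR A1) = max(a, b) on (0.80, 0.84) = 0.84
((A5 OR A5) AND (A2 AND NOT A2)) OR (A1 OR (A3 OR A1)) = max(a, b) on (0.06, 0.84) = 0.84

0.84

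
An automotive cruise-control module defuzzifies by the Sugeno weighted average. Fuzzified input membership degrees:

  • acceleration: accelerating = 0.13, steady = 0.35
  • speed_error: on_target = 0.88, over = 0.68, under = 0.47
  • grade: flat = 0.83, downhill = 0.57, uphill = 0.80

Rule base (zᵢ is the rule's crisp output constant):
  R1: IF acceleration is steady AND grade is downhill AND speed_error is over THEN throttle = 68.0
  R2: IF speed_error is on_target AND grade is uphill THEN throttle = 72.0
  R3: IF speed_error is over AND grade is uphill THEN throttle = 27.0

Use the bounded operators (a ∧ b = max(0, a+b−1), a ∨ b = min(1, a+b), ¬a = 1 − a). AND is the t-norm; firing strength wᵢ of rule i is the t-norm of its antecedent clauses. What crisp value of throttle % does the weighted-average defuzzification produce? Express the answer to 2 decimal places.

R1 (z=68.0): steady=0.35, downhill=0.57, over=0.68; AND[max(0, a+b−1)] → w = 0.00
R2 (z=72.0): on_target=0.88, uphill=0.80; AND[max(0, a+b−1)] → w = 0.68
R3 (z=27.0): over=0.68, uphill=0.80; AND[max(0, a+b−1)] → w = 0.48
Weighted average = (0.00·68.0 + 0.68·72.0 + 0.48·27.0) / (0.00 + 0.68 + 0.48)
  = 61.9200 / 1.1600 = 53.38

53.38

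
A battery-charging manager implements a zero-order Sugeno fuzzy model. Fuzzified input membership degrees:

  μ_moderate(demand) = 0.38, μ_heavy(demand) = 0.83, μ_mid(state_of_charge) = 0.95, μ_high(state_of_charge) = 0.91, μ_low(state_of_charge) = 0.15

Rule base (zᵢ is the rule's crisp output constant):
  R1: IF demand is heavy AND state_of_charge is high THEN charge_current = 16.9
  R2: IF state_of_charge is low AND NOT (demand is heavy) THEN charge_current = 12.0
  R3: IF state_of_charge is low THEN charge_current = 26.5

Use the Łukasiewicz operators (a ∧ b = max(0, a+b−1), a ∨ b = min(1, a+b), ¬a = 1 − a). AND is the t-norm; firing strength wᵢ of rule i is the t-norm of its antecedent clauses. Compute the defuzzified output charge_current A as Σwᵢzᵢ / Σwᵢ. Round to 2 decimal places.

18.52

R1 (z=16.9): heavy=0.83, high=0.91; AND[max(0, a+b−1)] → w = 0.74
R2 (z=12.0): low=0.15, ¬heavy=1−0.83=0.17; AND[max(0, a+b−1)] → w = 0.00
R3 (z=26.5): low=0.15 → w = 0.15
Weighted average = (0.74·16.9 + 0.00·12.0 + 0.15·26.5) / (0.74 + 0.00 + 0.15)
  = 16.4810 / 0.8900 = 18.52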